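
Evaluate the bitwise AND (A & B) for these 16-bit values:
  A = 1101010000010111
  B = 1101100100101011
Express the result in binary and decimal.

Apply & to each column (1 only where both bits are 1):
  1101010000010111
& 1101100100101011
------------------
  1101000000000011

Answer: 1101000000000011 (53251)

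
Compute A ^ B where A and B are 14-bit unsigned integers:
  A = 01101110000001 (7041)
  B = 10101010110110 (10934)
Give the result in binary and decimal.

Apply ^ to each column (1 where bits differ):
  01101110000001
^ 10101010110110
----------------
  11000100110111

Answer: 11000100110111 (12599)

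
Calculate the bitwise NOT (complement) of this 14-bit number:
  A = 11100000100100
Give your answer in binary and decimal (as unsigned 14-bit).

Flip each bit (0->1, 1->0):
  11100000100100
  00011111011011

Answer: 00011111011011 (2011)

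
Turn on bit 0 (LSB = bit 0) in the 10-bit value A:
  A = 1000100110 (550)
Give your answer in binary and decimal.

Mask = 1 << 0 = 0000000001
Bit 0 of A is 0, so OR-ing with the mask flips it to 1.
  1000100110
| 0000000001
------------
  1000100111

Answer: 1000100111 (551)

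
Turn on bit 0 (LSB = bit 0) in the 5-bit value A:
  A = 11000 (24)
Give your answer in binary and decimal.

Mask = 1 << 0 = 00001
Bit 0 of A is 0, so OR-ing with the mask flips it to 1.
  11000
| 00001
-------
  11001

Answer: 11001 (25)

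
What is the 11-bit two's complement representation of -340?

1. Binary of +340:  00101010100
2. Invert bits:     11010101011
3. Add 1:           11010101100

Answer: 11010101100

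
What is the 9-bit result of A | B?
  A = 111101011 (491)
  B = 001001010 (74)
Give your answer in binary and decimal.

Apply | to each column (1 where either bit is 1):
  111101011
| 001001010
-----------
  111101011

Answer: 111101011 (491)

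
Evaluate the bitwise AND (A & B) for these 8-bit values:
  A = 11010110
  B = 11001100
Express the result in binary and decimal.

Apply & to each column (1 only where both bits are 1):
  11010110
& 11001100
----------
  11000100

Answer: 11000100 (196)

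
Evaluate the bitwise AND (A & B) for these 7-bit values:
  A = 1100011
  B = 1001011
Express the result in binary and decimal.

Apply & to each column (1 only where both bits are 1):
  1100011
& 1001011
---------
  1000011

Answer: 1000011 (67)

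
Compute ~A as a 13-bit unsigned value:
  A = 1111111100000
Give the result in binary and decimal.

Flip each bit (0->1, 1->0):
  1111111100000
  0000000011111

Answer: 0000000011111 (31)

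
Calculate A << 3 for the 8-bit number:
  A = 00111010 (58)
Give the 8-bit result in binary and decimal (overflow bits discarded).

Shift left by 3: drop the top 3 bit(s), append 3 zero(s) on the right.
  00111010  ->  discard [001], keep [11010], append 000
= 11010000

Answer: 11010000 (208)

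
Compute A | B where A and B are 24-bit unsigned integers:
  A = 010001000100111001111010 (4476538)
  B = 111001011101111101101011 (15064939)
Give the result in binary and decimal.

Apply | to each column (1 where either bit is 1):
  010001000100111001111010
| 111001011101111101101011
--------------------------
  111001011101111101111011

Answer: 111001011101111101111011 (15064955)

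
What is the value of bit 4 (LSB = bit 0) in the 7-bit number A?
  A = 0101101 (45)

Bit 4 is the 5th from the right.
  0101101
    ^
That bit is 0.

Answer: 0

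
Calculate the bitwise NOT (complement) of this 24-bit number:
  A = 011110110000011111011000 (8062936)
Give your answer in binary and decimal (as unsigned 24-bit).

Flip each bit (0->1, 1->0):
  011110110000011111011000
  100001001111100000100111

Answer: 100001001111100000100111 (8714279)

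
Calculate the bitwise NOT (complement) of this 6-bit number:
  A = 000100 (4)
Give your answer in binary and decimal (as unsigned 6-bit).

Flip each bit (0->1, 1->0):
  000100
  111011

Answer: 111011 (59)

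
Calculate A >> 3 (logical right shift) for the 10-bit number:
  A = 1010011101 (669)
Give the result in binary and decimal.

Logical shift right by 3: drop the bottom 3 bit(s), prepend 3 zero(s) on the left.
  1010011101  ->  keep [1010011], discard [101], prepend 000
= 0001010011

Answer: 0001010011 (83)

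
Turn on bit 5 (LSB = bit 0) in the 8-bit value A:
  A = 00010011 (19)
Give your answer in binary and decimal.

Mask = 1 << 5 = 00100000
Bit 5 of A is 0, so OR-ing with the mask flips it to 1.
  00010011
| 00100000
----------
  00110011

Answer: 00110011 (51)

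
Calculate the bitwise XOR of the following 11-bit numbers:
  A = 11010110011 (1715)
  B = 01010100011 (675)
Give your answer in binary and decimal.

Apply ^ to each column (1 where bits differ):
  11010110011
^ 01010100011
-------------
  10000010000

Answer: 10000010000 (1040)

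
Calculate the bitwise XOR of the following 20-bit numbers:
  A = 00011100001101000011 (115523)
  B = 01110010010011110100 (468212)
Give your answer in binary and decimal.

Apply ^ to each column (1 where bits differ):
  00011100001101000011
^ 01110010010011110100
----------------------
  01101110011110110111

Answer: 01101110011110110111 (452535)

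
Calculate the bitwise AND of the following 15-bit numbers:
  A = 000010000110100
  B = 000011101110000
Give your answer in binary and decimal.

Apply & to each column (1 only where both bits are 1):
  000010000110100
& 000011101110000
-----------------
  000010000110000

Answer: 000010000110000 (1072)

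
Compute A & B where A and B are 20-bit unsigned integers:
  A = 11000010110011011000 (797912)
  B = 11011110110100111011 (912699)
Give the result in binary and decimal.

Apply & to each column (1 only where both bits are 1):
  11000010110011011000
& 11011110110100111011
----------------------
  11000010110000011000

Answer: 11000010110000011000 (797720)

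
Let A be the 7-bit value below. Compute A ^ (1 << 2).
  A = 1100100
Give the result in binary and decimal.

Mask = 1 << 2 = 0000100
Bit 2 of A is 1; XOR with the mask flips it to 0.
  1100100
^ 0000100
---------
  1100000

Answer: 1100000 (96)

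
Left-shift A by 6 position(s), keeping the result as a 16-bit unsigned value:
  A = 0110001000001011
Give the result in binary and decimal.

Shift left by 6: drop the top 6 bit(s), append 6 zero(s) on the right.
  0110001000001011  ->  discard [011000], keep [1000001011], append 000000
= 1000001011000000

Answer: 1000001011000000 (33472)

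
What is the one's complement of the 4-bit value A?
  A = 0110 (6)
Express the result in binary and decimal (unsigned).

Flip each bit (0->1, 1->0):
  0110
  1001

Answer: 1001 (9)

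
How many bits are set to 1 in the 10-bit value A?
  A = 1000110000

1000110000
1-bits at positions (from bit 0 = LSB): 4, 5, 9
Count = 3

Answer: 3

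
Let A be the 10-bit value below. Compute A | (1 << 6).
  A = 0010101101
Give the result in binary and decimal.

Mask = 1 << 6 = 0001000000
Bit 6 of A is 0, so OR-ing with the mask flips it to 1.
  0010101101
| 0001000000
------------
  0011101101

Answer: 0011101101 (237)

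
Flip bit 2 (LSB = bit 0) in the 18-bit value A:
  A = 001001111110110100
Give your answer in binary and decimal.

Mask = 1 << 2 = 000000000000000100
Bit 2 of A is 1; XOR with the mask flips it to 0.
  001001111110110100
^ 000000000000000100
--------------------
  001001111110110000

Answer: 001001111110110000 (40880)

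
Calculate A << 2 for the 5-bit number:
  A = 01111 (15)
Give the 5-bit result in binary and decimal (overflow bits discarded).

Shift left by 2: drop the top 2 bit(s), append 2 zero(s) on the right.
  01111  ->  discard [01], keep [111], append 00
= 11100

Answer: 11100 (28)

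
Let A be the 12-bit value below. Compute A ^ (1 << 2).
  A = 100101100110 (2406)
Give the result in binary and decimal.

Mask = 1 << 2 = 000000000100
Bit 2 of A is 1; XOR with the mask flips it to 0.
  100101100110
^ 000000000100
--------------
  100101100010

Answer: 100101100010 (2402)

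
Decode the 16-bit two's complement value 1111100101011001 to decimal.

MSB is 1, so the value is negative. Find the magnitude:
1. Invert bits:  0000011010100110
2. Add 1:        0000011010100111  = 1703
3. Apply sign:   -1703

Answer: -1703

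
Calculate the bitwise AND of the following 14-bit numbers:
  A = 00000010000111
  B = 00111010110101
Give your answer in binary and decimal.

Apply & to each column (1 only where both bits are 1):
  00000010000111
& 00111010110101
----------------
  00000010000101

Answer: 00000010000101 (133)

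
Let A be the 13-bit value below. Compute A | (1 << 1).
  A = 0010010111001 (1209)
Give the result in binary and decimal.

Mask = 1 << 1 = 0000000000010
Bit 1 of A is 0, so OR-ing with the mask flips it to 1.
  0010010111001
| 0000000000010
---------------
  0010010111011

Answer: 0010010111011 (1211)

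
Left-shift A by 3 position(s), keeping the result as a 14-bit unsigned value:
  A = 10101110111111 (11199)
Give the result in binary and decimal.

Shift left by 3: drop the top 3 bit(s), append 3 zero(s) on the right.
  10101110111111  ->  discard [101], keep [01110111111], append 000
= 01110111111000

Answer: 01110111111000 (7672)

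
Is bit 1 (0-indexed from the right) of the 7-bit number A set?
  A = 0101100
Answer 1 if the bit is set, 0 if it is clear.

Bit 1 is the 2nd from the right.
  0101100
       ^
That bit is 0.

Answer: 0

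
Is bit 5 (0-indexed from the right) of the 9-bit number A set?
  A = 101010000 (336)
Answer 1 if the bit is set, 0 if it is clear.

Bit 5 is the 6th from the right.
  101010000
     ^
That bit is 0.

Answer: 0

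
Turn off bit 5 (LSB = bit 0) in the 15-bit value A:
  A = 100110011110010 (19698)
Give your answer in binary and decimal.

Mask = ~(1 << 5) = 111111111011111
Bit 5 of A is 1, so AND-ing with the mask clears it to 0.
  100110011110010
& 111111111011111
-----------------
  100110011010010

Answer: 100110011010010 (19666)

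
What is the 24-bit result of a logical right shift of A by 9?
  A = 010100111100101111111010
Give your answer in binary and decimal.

Logical shift right by 9: drop the bottom 9 bit(s), prepend 9 zero(s) on the left.
  010100111100101111111010  ->  keep [010100111100101], discard [111111010], prepend 000000000
= 000000000010100111100101

Answer: 000000000010100111100101 (10725)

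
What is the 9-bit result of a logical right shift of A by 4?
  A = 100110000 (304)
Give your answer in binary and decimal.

Logical shift right by 4: drop the bottom 4 bit(s), prepend 4 zero(s) on the left.
  100110000  ->  keep [10011], discard [0000], prepend 0000
= 000010011

Answer: 000010011 (19)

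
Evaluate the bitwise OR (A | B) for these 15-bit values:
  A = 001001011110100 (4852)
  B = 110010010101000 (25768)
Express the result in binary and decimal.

Apply | to each column (1 where either bit is 1):
  001001011110100
| 110010010101000
-----------------
  111011011111100

Answer: 111011011111100 (30460)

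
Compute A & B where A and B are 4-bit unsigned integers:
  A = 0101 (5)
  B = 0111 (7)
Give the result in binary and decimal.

Apply & to each column (1 only where both bits are 1):
  0101
& 0111
------
  0101

Answer: 0101 (5)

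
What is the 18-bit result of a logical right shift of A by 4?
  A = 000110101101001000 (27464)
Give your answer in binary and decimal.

Logical shift right by 4: drop the bottom 4 bit(s), prepend 4 zero(s) on the left.
  000110101101001000  ->  keep [00011010110100], discard [1000], prepend 0000
= 000000011010110100

Answer: 000000011010110100 (1716)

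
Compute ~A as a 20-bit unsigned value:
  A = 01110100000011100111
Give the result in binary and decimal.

Flip each bit (0->1, 1->0):
  01110100000011100111
  10001011111100011000

Answer: 10001011111100011000 (573208)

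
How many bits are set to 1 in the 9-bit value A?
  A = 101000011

101000011
1-bits at positions (from bit 0 = LSB): 0, 1, 6, 8
Count = 4

Answer: 4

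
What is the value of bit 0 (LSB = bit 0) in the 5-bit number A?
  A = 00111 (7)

Bit 0 is the 1st from the right.
  00111
      ^
That bit is 1.

Answer: 1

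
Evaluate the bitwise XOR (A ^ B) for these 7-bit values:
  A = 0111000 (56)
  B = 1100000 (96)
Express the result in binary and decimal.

Apply ^ to each column (1 where bits differ):
  0111000
^ 1100000
---------
  1011000

Answer: 1011000 (88)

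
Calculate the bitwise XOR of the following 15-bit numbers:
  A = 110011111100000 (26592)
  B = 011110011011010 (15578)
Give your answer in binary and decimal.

Apply ^ to each column (1 where bits differ):
  110011111100000
^ 011110011011010
-----------------
  101101100111010

Answer: 101101100111010 (23354)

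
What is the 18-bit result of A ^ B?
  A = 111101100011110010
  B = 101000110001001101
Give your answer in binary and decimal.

Apply ^ to each column (1 where bits differ):
  111101100011110010
^ 101000110001001101
--------------------
  010101010010111111

Answer: 010101010010111111 (87231)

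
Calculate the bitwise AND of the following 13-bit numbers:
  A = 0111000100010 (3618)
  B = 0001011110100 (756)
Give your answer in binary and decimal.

Apply & to each column (1 only where both bits are 1):
  0111000100010
& 0001011110100
---------------
  0001000100000

Answer: 0001000100000 (544)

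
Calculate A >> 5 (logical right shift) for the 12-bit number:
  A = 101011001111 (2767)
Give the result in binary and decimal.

Logical shift right by 5: drop the bottom 5 bit(s), prepend 5 zero(s) on the left.
  101011001111  ->  keep [1010110], discard [01111], prepend 00000
= 000001010110

Answer: 000001010110 (86)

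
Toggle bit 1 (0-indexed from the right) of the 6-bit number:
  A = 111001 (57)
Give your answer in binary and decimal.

Mask = 1 << 1 = 000010
Bit 1 of A is 0; XOR with the mask flips it to 1.
  111001
^ 000010
--------
  111011

Answer: 111011 (59)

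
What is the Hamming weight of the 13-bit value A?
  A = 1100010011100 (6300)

1100010011100
1-bits at positions (from bit 0 = LSB): 2, 3, 4, 7, 11, 12
Count = 6

Answer: 6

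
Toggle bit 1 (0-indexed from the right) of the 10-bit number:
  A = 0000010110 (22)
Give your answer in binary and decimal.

Mask = 1 << 1 = 0000000010
Bit 1 of A is 1; XOR with the mask flips it to 0.
  0000010110
^ 0000000010
------------
  0000010100

Answer: 0000010100 (20)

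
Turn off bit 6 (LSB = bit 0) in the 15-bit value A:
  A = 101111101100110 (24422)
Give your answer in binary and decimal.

Mask = ~(1 << 6) = 111111110111111
Bit 6 of A is 1, so AND-ing with the mask clears it to 0.
  101111101100110
& 111111110111111
-----------------
  101111100100110

Answer: 101111100100110 (24358)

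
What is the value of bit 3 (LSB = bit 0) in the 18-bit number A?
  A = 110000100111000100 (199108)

Bit 3 is the 4th from the right.
  110000100111000100
                ^
That bit is 0.

Answer: 0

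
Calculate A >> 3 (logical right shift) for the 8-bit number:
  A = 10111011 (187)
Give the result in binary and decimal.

Logical shift right by 3: drop the bottom 3 bit(s), prepend 3 zero(s) on the left.
  10111011  ->  keep [10111], discard [011], prepend 000
= 00010111

Answer: 00010111 (23)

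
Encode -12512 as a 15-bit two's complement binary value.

1. Binary of +12512:  011000011100000
2. Invert bits:     100111100011111
3. Add 1:           100111100100000

Answer: 100111100100000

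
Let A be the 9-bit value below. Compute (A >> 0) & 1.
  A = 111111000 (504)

Bit 0 is the 1st from the right.
  111111000
          ^
That bit is 0.

Answer: 0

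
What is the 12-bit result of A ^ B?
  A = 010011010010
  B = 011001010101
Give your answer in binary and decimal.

Apply ^ to each column (1 where bits differ):
  010011010010
^ 011001010101
--------------
  001010000111

Answer: 001010000111 (647)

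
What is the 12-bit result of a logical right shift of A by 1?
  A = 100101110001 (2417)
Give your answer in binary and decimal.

Logical shift right by 1: drop the bottom 1 bit(s), prepend 1 zero(s) on the left.
  100101110001  ->  keep [10010111000], discard [1], prepend 0
= 010010111000

Answer: 010010111000 (1208)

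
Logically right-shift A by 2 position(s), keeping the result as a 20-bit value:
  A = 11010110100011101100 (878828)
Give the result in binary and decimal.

Logical shift right by 2: drop the bottom 2 bit(s), prepend 2 zero(s) on the left.
  11010110100011101100  ->  keep [110101101000111011], discard [00], prepend 00
= 00110101101000111011

Answer: 00110101101000111011 (219707)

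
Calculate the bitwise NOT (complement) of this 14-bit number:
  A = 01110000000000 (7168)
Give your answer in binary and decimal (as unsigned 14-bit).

Flip each bit (0->1, 1->0):
  01110000000000
  10001111111111

Answer: 10001111111111 (9215)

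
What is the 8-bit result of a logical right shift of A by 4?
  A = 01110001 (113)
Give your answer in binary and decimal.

Logical shift right by 4: drop the bottom 4 bit(s), prepend 4 zero(s) on the left.
  01110001  ->  keep [0111], discard [0001], prepend 0000
= 00000111

Answer: 00000111 (7)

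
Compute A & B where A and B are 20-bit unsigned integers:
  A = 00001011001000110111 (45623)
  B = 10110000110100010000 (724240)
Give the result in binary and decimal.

Apply & to each column (1 only where both bits are 1):
  00001011001000110111
& 10110000110100010000
----------------------
  00000000000000010000

Answer: 00000000000000010000 (16)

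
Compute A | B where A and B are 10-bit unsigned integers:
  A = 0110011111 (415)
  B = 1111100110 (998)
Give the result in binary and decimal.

Apply | to each column (1 where either bit is 1):
  0110011111
| 1111100110
------------
  1111111111

Answer: 1111111111 (1023)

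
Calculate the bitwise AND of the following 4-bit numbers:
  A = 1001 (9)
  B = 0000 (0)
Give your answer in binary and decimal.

Apply & to each column (1 only where both bits are 1):
  1001
& 0000
------
  0000

Answer: 0000 (0)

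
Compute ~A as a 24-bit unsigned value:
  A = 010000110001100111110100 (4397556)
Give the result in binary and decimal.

Flip each bit (0->1, 1->0):
  010000110001100111110100
  101111001110011000001011

Answer: 101111001110011000001011 (12379659)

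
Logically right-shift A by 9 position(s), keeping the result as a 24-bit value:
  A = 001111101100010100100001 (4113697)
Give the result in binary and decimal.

Logical shift right by 9: drop the bottom 9 bit(s), prepend 9 zero(s) on the left.
  001111101100010100100001  ->  keep [001111101100010], discard [100100001], prepend 000000000
= 000000000001111101100010

Answer: 000000000001111101100010 (8034)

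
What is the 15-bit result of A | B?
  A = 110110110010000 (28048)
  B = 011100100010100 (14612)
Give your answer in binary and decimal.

Apply | to each column (1 where either bit is 1):
  110110110010000
| 011100100010100
-----------------
  111110110010100

Answer: 111110110010100 (32148)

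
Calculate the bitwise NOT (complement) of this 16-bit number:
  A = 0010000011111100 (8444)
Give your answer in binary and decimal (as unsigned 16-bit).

Flip each bit (0->1, 1->0):
  0010000011111100
  1101111100000011

Answer: 1101111100000011 (57091)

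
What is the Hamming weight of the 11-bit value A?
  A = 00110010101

00110010101
1-bits at positions (from bit 0 = LSB): 0, 2, 4, 7, 8
Count = 5

Answer: 5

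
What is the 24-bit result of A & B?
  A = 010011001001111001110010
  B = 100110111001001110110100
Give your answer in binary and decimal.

Apply & to each column (1 only where both bits are 1):
  010011001001111001110010
& 100110111001001110110100
--------------------------
  000010001001001000110000

Answer: 000010001001001000110000 (561712)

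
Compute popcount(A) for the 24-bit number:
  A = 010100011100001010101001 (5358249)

010100011100001010101001
1-bits at positions (from bit 0 = LSB): 0, 3, 5, 7, 9, 14, 15, 16, 20, 22
Count = 10

Answer: 10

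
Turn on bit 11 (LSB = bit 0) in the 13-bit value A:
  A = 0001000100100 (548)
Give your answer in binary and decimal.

Mask = 1 << 11 = 0100000000000
Bit 11 of A is 0, so OR-ing with the mask flips it to 1.
  0001000100100
| 0100000000000
---------------
  0101000100100

Answer: 0101000100100 (2596)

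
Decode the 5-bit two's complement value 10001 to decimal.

MSB is 1, so the value is negative. Find the magnitude:
1. Invert bits:  01110
2. Add 1:        01111  = 15
3. Apply sign:   -15

Answer: -15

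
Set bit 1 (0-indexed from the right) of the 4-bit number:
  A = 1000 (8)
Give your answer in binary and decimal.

Mask = 1 << 1 = 0010
Bit 1 of A is 0, so OR-ing with the mask flips it to 1.
  1000
| 0010
------
  1010

Answer: 1010 (10)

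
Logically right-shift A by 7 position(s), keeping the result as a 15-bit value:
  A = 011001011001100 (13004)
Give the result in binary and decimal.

Logical shift right by 7: drop the bottom 7 bit(s), prepend 7 zero(s) on the left.
  011001011001100  ->  keep [01100101], discard [1001100], prepend 0000000
= 000000001100101

Answer: 000000001100101 (101)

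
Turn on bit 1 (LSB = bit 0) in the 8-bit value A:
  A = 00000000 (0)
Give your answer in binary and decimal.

Mask = 1 << 1 = 00000010
Bit 1 of A is 0, so OR-ing with the mask flips it to 1.
  00000000
| 00000010
----------
  00000010

Answer: 00000010 (2)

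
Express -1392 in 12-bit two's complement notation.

1. Binary of +1392:  010101110000
2. Invert bits:     101010001111
3. Add 1:           101010010000

Answer: 101010010000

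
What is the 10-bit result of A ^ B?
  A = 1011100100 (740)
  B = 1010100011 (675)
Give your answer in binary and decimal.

Apply ^ to each column (1 where bits differ):
  1011100100
^ 1010100011
------------
  0001000111

Answer: 0001000111 (71)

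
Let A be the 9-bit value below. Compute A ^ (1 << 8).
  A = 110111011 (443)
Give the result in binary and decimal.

Mask = 1 << 8 = 100000000
Bit 8 of A is 1; XOR with the mask flips it to 0.
  110111011
^ 100000000
-----------
  010111011

Answer: 010111011 (187)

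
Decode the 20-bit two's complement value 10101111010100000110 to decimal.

MSB is 1, so the value is negative. Find the magnitude:
1. Invert bits:  01010000101011111001
2. Add 1:        01010000101011111010  = 330490
3. Apply sign:   -330490

Answer: -330490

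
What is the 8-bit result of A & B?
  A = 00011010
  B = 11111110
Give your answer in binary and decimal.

Apply & to each column (1 only where both bits are 1):
  00011010
& 11111110
----------
  00011010

Answer: 00011010 (26)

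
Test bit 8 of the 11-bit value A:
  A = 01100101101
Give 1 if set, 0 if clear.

Bit 8 is the 9th from the right.
  01100101101
    ^
That bit is 1.

Answer: 1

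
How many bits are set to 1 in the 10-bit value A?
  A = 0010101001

0010101001
1-bits at positions (from bit 0 = LSB): 0, 3, 5, 7
Count = 4

Answer: 4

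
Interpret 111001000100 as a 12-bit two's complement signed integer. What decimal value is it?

MSB is 1, so the value is negative. Find the magnitude:
1. Invert bits:  000110111011
2. Add 1:        000110111100  = 444
3. Apply sign:   -444

Answer: -444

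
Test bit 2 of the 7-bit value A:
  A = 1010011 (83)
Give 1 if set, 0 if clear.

Bit 2 is the 3rd from the right.
  1010011
      ^
That bit is 0.

Answer: 0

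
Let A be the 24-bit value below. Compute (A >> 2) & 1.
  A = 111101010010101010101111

Bit 2 is the 3rd from the right.
  111101010010101010101111
                       ^
That bit is 1.

Answer: 1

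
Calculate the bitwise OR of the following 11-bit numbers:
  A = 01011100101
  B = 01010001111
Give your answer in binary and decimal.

Apply | to each column (1 where either bit is 1):
  01011100101
| 01010001111
-------------
  01011101111

Answer: 01011101111 (751)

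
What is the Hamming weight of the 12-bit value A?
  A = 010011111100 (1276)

010011111100
1-bits at positions (from bit 0 = LSB): 2, 3, 4, 5, 6, 7, 10
Count = 7

Answer: 7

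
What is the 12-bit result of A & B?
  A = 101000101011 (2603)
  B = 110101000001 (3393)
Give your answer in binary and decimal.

Apply & to each column (1 only where both bits are 1):
  101000101011
& 110101000001
--------------
  100000000001

Answer: 100000000001 (2049)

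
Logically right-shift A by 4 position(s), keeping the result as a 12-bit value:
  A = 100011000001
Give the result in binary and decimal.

Logical shift right by 4: drop the bottom 4 bit(s), prepend 4 zero(s) on the left.
  100011000001  ->  keep [10001100], discard [0001], prepend 0000
= 000010001100

Answer: 000010001100 (140)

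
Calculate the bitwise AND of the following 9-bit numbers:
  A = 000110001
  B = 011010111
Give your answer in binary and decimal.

Apply & to each column (1 only where both bits are 1):
  000110001
& 011010111
-----------
  000010001

Answer: 000010001 (17)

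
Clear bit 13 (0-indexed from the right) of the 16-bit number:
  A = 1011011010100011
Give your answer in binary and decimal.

Mask = ~(1 << 13) = 1101111111111111
Bit 13 of A is 1, so AND-ing with the mask clears it to 0.
  1011011010100011
& 1101111111111111
------------------
  1001011010100011

Answer: 1001011010100011 (38563)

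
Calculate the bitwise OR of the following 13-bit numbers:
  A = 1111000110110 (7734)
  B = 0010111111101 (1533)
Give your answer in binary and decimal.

Apply | to each column (1 where either bit is 1):
  1111000110110
| 0010111111101
---------------
  1111111111111

Answer: 1111111111111 (8191)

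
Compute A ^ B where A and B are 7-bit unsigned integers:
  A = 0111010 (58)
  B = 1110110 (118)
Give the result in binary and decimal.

Apply ^ to each column (1 where bits differ):
  0111010
^ 1110110
---------
  1001100

Answer: 1001100 (76)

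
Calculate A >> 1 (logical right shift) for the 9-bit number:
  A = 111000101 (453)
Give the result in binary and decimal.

Logical shift right by 1: drop the bottom 1 bit(s), prepend 1 zero(s) on the left.
  111000101  ->  keep [11100010], discard [1], prepend 0
= 011100010

Answer: 011100010 (226)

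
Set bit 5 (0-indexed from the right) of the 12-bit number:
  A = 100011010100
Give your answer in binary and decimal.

Mask = 1 << 5 = 000000100000
Bit 5 of A is 0, so OR-ing with the mask flips it to 1.
  100011010100
| 000000100000
--------------
  100011110100

Answer: 100011110100 (2292)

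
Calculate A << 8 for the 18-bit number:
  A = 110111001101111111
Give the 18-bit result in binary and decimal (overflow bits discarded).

Shift left by 8: drop the top 8 bit(s), append 8 zero(s) on the right.
  110111001101111111  ->  discard [11011100], keep [1101111111], append 00000000
= 110111111100000000

Answer: 110111111100000000 (229120)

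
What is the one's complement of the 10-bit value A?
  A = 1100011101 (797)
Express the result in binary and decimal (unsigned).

Flip each bit (0->1, 1->0):
  1100011101
  0011100010

Answer: 0011100010 (226)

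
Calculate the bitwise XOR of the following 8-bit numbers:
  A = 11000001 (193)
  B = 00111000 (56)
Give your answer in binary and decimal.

Apply ^ to each column (1 where bits differ):
  11000001
^ 00111000
----------
  11111001

Answer: 11111001 (249)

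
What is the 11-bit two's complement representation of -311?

1. Binary of +311:  00100110111
2. Invert bits:     11011001000
3. Add 1:           11011001001

Answer: 11011001001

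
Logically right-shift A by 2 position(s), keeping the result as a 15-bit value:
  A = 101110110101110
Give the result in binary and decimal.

Logical shift right by 2: drop the bottom 2 bit(s), prepend 2 zero(s) on the left.
  101110110101110  ->  keep [1011101101011], discard [10], prepend 00
= 001011101101011

Answer: 001011101101011 (5995)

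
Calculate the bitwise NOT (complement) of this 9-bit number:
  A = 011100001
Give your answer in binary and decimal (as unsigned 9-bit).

Flip each bit (0->1, 1->0):
  011100001
  100011110

Answer: 100011110 (286)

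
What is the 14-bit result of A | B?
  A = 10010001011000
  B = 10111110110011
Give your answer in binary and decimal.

Apply | to each column (1 where either bit is 1):
  10010001011000
| 10111110110011
----------------
  10111111111011

Answer: 10111111111011 (12283)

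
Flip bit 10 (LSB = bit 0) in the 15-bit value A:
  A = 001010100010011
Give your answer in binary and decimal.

Mask = 1 << 10 = 000010000000000
Bit 10 of A is 1; XOR with the mask flips it to 0.
  001010100010011
^ 000010000000000
-----------------
  001000100010011

Answer: 001000100010011 (4371)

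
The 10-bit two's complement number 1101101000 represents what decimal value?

MSB is 1, so the value is negative. Find the magnitude:
1. Invert bits:  0010010111
2. Add 1:        0010011000  = 152
3. Apply sign:   -152

Answer: -152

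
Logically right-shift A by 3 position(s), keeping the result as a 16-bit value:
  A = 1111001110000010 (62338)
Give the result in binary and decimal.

Logical shift right by 3: drop the bottom 3 bit(s), prepend 3 zero(s) on the left.
  1111001110000010  ->  keep [1111001110000], discard [010], prepend 000
= 0001111001110000

Answer: 0001111001110000 (7792)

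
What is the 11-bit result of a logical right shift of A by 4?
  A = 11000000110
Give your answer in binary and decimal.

Logical shift right by 4: drop the bottom 4 bit(s), prepend 4 zero(s) on the left.
  11000000110  ->  keep [1100000], discard [0110], prepend 0000
= 00001100000

Answer: 00001100000 (96)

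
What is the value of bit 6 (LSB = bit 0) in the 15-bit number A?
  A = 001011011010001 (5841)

Bit 6 is the 7th from the right.
  001011011010001
          ^
That bit is 1.

Answer: 1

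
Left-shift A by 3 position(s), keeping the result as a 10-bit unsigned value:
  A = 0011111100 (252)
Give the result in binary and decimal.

Shift left by 3: drop the top 3 bit(s), append 3 zero(s) on the right.
  0011111100  ->  discard [001], keep [1111100], append 000
= 1111100000

Answer: 1111100000 (992)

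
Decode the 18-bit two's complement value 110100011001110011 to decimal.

MSB is 1, so the value is negative. Find the magnitude:
1. Invert bits:  001011100110001100
2. Add 1:        001011100110001101  = 47501
3. Apply sign:   -47501

Answer: -47501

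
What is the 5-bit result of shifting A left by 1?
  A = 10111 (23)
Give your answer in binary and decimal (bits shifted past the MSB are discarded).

Shift left by 1: drop the top 1 bit(s), append 1 zero(s) on the right.
  10111  ->  discard [1], keep [0111], append 0
= 01110

Answer: 01110 (14)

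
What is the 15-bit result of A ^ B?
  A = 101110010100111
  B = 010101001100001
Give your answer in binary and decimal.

Apply ^ to each column (1 where bits differ):
  101110010100111
^ 010101001100001
-----------------
  111011011000110

Answer: 111011011000110 (30406)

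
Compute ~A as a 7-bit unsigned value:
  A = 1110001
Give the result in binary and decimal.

Flip each bit (0->1, 1->0):
  1110001
  0001110

Answer: 0001110 (14)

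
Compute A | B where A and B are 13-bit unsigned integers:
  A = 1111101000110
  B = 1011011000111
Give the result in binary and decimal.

Apply | to each column (1 where either bit is 1):
  1111101000110
| 1011011000111
---------------
  1111111000111

Answer: 1111111000111 (8135)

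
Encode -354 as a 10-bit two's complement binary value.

1. Binary of +354:  0101100010
2. Invert bits:     1010011101
3. Add 1:           1010011110

Answer: 1010011110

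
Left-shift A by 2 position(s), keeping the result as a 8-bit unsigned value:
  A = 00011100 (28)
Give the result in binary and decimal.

Shift left by 2: drop the top 2 bit(s), append 2 zero(s) on the right.
  00011100  ->  discard [00], keep [011100], append 00
= 01110000

Answer: 01110000 (112)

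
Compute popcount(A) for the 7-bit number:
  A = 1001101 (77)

1001101
1-bits at positions (from bit 0 = LSB): 0, 2, 3, 6
Count = 4

Answer: 4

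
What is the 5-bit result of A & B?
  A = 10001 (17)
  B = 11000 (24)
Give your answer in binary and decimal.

Apply & to each column (1 only where both bits are 1):
  10001
& 11000
-------
  10000

Answer: 10000 (16)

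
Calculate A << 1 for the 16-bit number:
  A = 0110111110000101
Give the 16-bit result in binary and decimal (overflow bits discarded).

Shift left by 1: drop the top 1 bit(s), append 1 zero(s) on the right.
  0110111110000101  ->  discard [0], keep [110111110000101], append 0
= 1101111100001010

Answer: 1101111100001010 (57098)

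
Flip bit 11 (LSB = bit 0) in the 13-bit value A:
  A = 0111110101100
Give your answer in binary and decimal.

Mask = 1 << 11 = 0100000000000
Bit 11 of A is 1; XOR with the mask flips it to 0.
  0111110101100
^ 0100000000000
---------------
  0011110101100

Answer: 0011110101100 (1964)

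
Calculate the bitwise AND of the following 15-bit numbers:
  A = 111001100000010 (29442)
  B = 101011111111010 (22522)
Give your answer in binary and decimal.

Apply & to each column (1 only where both bits are 1):
  111001100000010
& 101011111111010
-----------------
  101001100000010

Answer: 101001100000010 (21250)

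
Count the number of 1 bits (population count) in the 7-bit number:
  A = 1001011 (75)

1001011
1-bits at positions (from bit 0 = LSB): 0, 1, 3, 6
Count = 4

Answer: 4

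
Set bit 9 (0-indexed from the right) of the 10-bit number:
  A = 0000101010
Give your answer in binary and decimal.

Mask = 1 << 9 = 1000000000
Bit 9 of A is 0, so OR-ing with the mask flips it to 1.
  0000101010
| 1000000000
------------
  1000101010

Answer: 1000101010 (554)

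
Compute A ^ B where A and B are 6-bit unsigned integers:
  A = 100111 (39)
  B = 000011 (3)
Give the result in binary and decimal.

Apply ^ to each column (1 where bits differ):
  100111
^ 000011
--------
  100100

Answer: 100100 (36)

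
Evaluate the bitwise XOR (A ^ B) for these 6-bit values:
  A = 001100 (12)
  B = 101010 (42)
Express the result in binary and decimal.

Apply ^ to each column (1 where bits differ):
  001100
^ 101010
--------
  100110

Answer: 100110 (38)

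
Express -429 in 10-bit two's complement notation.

1. Binary of +429:  0110101101
2. Invert bits:     1001010010
3. Add 1:           1001010011

Answer: 1001010011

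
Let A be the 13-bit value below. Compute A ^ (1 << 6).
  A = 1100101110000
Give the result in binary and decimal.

Mask = 1 << 6 = 0000001000000
Bit 6 of A is 1; XOR with the mask flips it to 0.
  1100101110000
^ 0000001000000
---------------
  1100100110000

Answer: 1100100110000 (6448)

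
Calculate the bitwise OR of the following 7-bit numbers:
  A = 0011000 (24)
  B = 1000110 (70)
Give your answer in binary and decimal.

Apply | to each column (1 where either bit is 1):
  0011000
| 1000110
---------
  1011110

Answer: 1011110 (94)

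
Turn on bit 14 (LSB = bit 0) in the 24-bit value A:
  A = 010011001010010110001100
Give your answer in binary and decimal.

Mask = 1 << 14 = 000000000100000000000000
Bit 14 of A is 0, so OR-ing with the mask flips it to 1.
  010011001010010110001100
| 000000000100000000000000
--------------------------
  010011001110010110001100

Answer: 010011001110010110001100 (5039500)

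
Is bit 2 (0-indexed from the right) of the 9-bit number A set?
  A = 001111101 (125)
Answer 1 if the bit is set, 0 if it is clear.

Bit 2 is the 3rd from the right.
  001111101
        ^
That bit is 1.

Answer: 1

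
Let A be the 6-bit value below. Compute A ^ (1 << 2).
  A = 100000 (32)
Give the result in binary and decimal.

Mask = 1 << 2 = 000100
Bit 2 of A is 0; XOR with the mask flips it to 1.
  100000
^ 000100
--------
  100100

Answer: 100100 (36)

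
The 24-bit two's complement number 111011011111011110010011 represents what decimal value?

MSB is 1, so the value is negative. Find the magnitude:
1. Invert bits:  000100100000100001101100
2. Add 1:        000100100000100001101101  = 1181805
3. Apply sign:   -1181805

Answer: -1181805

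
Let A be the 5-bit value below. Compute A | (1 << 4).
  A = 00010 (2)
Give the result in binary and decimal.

Mask = 1 << 4 = 10000
Bit 4 of A is 0, so OR-ing with the mask flips it to 1.
  00010
| 10000
-------
  10010

Answer: 10010 (18)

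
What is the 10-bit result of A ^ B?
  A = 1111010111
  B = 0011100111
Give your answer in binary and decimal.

Apply ^ to each column (1 where bits differ):
  1111010111
^ 0011100111
------------
  1100110000

Answer: 1100110000 (816)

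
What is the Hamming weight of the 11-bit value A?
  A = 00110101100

00110101100
1-bits at positions (from bit 0 = LSB): 2, 3, 5, 7, 8
Count = 5

Answer: 5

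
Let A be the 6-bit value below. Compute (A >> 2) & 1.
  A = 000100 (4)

Bit 2 is the 3rd from the right.
  000100
     ^
That bit is 1.

Answer: 1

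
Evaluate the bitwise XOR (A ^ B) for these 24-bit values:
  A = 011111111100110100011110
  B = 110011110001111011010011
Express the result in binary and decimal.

Apply ^ to each column (1 where bits differ):
  011111111100110100011110
^ 110011110001111011010011
--------------------------
  101100001101001111001101

Answer: 101100001101001111001101 (11588557)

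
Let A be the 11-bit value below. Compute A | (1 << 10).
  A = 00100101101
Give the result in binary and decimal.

Mask = 1 << 10 = 10000000000
Bit 10 of A is 0, so OR-ing with the mask flips it to 1.
  00100101101
| 10000000000
-------------
  10100101101

Answer: 10100101101 (1325)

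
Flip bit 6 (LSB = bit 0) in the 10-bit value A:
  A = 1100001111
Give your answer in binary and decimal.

Mask = 1 << 6 = 0001000000
Bit 6 of A is 0; XOR with the mask flips it to 1.
  1100001111
^ 0001000000
------------
  1101001111

Answer: 1101001111 (847)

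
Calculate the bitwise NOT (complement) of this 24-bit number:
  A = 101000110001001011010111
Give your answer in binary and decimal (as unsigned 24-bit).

Flip each bit (0->1, 1->0):
  101000110001001011010111
  010111001110110100101000

Answer: 010111001110110100101000 (6090024)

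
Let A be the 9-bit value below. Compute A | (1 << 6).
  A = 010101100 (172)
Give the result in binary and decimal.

Mask = 1 << 6 = 001000000
Bit 6 of A is 0, so OR-ing with the mask flips it to 1.
  010101100
| 001000000
-----------
  011101100

Answer: 011101100 (236)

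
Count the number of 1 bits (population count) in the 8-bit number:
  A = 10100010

10100010
1-bits at positions (from bit 0 = LSB): 1, 5, 7
Count = 3

Answer: 3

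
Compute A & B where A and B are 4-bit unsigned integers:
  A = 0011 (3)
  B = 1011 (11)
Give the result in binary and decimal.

Apply & to each column (1 only where both bits are 1):
  0011
& 1011
------
  0011

Answer: 0011 (3)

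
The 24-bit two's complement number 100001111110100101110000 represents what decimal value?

MSB is 1, so the value is negative. Find the magnitude:
1. Invert bits:  011110000001011010001111
2. Add 1:        011110000001011010010000  = 7870096
3. Apply sign:   -7870096

Answer: -7870096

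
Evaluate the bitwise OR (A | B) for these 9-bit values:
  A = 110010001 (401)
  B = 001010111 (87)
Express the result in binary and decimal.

Apply | to each column (1 where either bit is 1):
  110010001
| 001010111
-----------
  111010111

Answer: 111010111 (471)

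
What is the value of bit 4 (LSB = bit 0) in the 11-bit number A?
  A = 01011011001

Bit 4 is the 5th from the right.
  01011011001
        ^
That bit is 1.

Answer: 1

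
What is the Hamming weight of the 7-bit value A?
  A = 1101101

1101101
1-bits at positions (from bit 0 = LSB): 0, 2, 3, 5, 6
Count = 5

Answer: 5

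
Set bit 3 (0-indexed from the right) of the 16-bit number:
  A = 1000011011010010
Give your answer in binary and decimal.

Mask = 1 << 3 = 0000000000001000
Bit 3 of A is 0, so OR-ing with the mask flips it to 1.
  1000011011010010
| 0000000000001000
------------------
  1000011011011010

Answer: 1000011011011010 (34522)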